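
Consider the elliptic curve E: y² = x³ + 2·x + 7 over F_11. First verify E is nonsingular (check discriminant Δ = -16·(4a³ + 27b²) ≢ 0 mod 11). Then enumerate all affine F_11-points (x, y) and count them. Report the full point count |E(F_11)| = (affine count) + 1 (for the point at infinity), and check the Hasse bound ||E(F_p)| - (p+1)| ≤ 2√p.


Affine points = {(6, 2), (6, 9), (7, 1), (7, 10), (10, 2), (10, 9)}; affine count = 6; |E(F_11)| = 7.

Discriminant check: Δ ∝ 4a³ + 27b² = 4·2³ + 27·7² = 4·8 + 27·49 ≡ 2 (mod 11). Nonzero ⇒ E is nonsingular.
For each x ∈ F_11, compute rhs = x³ + 2·x + 7 mod 11, then count y ∈ F_11 with y² ≡ rhs.
  x = 0: rhs = 7, matching y values: none (0 points).
  x = 1: rhs = 10, matching y values: none (0 points).
  x = 2: rhs = 8, matching y values: none (0 points).
  x = 3: rhs = 7, matching y values: none (0 points).
  x = 4: rhs = 2, matching y values: none (0 points).
  x = 5: rhs = 10, matching y values: none (0 points).
  x = 6: rhs = 4, matching y values: 2, 9 (2 points).
  x = 7: rhs = 1, matching y values: 1, 10 (2 points).
  x = 8: rhs = 7, matching y values: none (0 points).
  x = 9: rhs = 6, matching y values: none (0 points).
  x = 10: rhs = 4, matching y values: 2, 9 (2 points).
Total affine count: 6.
Full point count |E(F_11)| = 6 + 1 = 7.
Hasse bound: |7 − (11+1)| = |-5| = 5 ≤ 2√11 ≈ 6.6332 ✓.


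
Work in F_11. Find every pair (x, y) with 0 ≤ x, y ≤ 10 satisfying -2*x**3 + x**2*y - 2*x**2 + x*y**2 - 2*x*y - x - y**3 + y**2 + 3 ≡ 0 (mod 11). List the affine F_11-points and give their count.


Affine F_11-points: {(3, 1), (3, 7), (4, 5), (6, 4), (7, 3), (7, 6), (7, 10), (10, 8)}; count = 8.

For each of the 121 pairs (x, y) ∈ F_11², evaluate f(x, y) mod 11. Record the zeros.
  x = 0: [0↦3, 1↦3, 2↦10, 3↦7, 4↦10, 5↦2, 6↦10, 7↦6, 8↦6, 9↦4, 10↦5]  zeros at y ∈ ∅
  x = 1: [0↦9, 1↦9, 2↦7, 3↦8, 4↦6, 5↦6, 6↦2, 7↦10, 8↦2, 9↦5, 10↦2]  zeros at y ∈ ∅
  x = 2: [0↦10, 1↦1, 2↦3, 3↦10, 4↦5, 5↦4, 6↦1, 7↦1, 8↦9, 9↦8, 10↦3]  zeros at y ∈ ∅
  x = 3: [0↦5, 1↦0, 2↦8, 3↦1, 4↦6, 5↦6, 6↦6, 7↦0, 8↦4, 9↦1, 10↦7]  zeros at y ∈ {1, 7}
  x = 4: [0↦4, 1↦5, 2↦10, 3↦2, 4↦8, 5↦0, 6↦5, 7↦6, 8↦8, 9↦5, 10↦2]  zeros at y ∈ {5}
  x = 5: [0↦6, 1↦4, 2↦8, 3↦1, 4↦10, 5↦7, 6↦8, 7↦7, 8↦9, 9↦8, 10↦9]  zeros at y ∈ ∅
  x = 6: [0↦10, 1↦7, 2↦1, 3↦8, 4↦0, 5↦4, 6↦3, 7↦2, 8↦6, 9↦9, 10↦5]  zeros at y ∈ {4}
  x = 7: [0↦4, 1↦2, 2↦10, 3↦0, 4↦10, 5↦1, 6↦0, 7↦1, 8↦9, 9↦7, 10↦0]  zeros at y ∈ {3, 6, 10}
  x = 8: [0↦9, 1↦10, 2↦1, 3↦9, 4↦6, 5↦8, 6↦9, 7↦3, 8↦6, 9↦1, 10↦4]  zeros at y ∈ ∅
  x = 9: [0↦2, 1↦8, 2↦6, 3↦1, 4↦9, 5↦2, 6↦7, 7↦7, 8↦7, 9↦1, 10↦5]  zeros at y ∈ ∅
  x = 10: [0↦4, 1↦6, 2↦2, 3↦8, 4↦7, 5↦4, 6↦4, 7↦1, 8↦0, 9↦6, 10↦2]  zeros at y ∈ {8}
Collecting zeros: affine points = {(3, 1), (3, 7), (4, 5), (6, 4), (7, 3), (7, 6), (7, 10), (10, 8)}.
Total count |C(F_11)_aff| = 8.


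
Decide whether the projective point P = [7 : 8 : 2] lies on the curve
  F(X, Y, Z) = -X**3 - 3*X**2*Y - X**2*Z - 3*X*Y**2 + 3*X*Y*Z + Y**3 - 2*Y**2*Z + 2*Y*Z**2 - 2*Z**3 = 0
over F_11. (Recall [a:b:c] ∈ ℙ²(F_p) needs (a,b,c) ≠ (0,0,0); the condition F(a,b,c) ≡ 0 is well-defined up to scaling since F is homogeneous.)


F(7,8,2) ≡ 0 (mod 11); P is on the curve.

Evaluate F(7, 8, 2) term-by-term (mod 11).
  -X**3 ↦ -1·343·1·1 = -343
  -3*X**2*Y ↦ -3·49·8·1 = -1176
  -X**2*Z ↦ -1·49·1·2 = -98
  -3*X*Y**2 ↦ -3·7·64·1 = -1344
  3*X*Y*Z ↦ 3·7·8·2 = 336
  Y**3 ↦ 1·1·512·1 = 512
  -2*Y**2*Z ↦ -2·1·64·2 = -256
  2*Y*Z**2 ↦ 2·1·8·4 = 64
  -2*Z**3 ↦ -2·1·1·8 = -16
Sum: F(7, 8, 2) = (-343) + (-1176) + (-98) + (-1344) + (336) + (512) + (-256) + (64) + (-16) = -2321.
Reducing mod 11: -2321 ≡ 0 (mod 11).
Since F(a, b, c) ≡ 0 (mod 11), P lies on the curve.


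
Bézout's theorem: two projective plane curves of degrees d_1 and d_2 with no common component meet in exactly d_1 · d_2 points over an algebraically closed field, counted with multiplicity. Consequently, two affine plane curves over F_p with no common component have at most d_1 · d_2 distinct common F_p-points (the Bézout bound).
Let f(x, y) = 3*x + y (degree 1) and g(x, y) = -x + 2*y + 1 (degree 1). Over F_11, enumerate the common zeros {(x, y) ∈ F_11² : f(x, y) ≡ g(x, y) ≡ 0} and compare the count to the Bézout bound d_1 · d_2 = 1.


Common zeros: {(8, 9)}; count = 1; Bézout bound = 1.

deg(f) = 1, deg(g) = 1, so Bézout bound = 1.
Scan x ∈ F_11. For each x, list the y ∈ F_11 with f(x, y) ≡ 0 and those with g(x, y) ≡ 0 (mod 11); the common zeros in that column are the intersection.
  x = 0: f ≡ 0 at y ∈ {0}; g ≡ 0 at y ∈ {5}; common: ∅.
  x = 1: f ≡ 0 at y ∈ {8}; g ≡ 0 at y ∈ {0}; common: ∅.
  x = 2: f ≡ 0 at y ∈ {5}; g ≡ 0 at y ∈ {6}; common: ∅.
  x = 3: f ≡ 0 at y ∈ {2}; g ≡ 0 at y ∈ {1}; common: ∅.
  x = 4: f ≡ 0 at y ∈ {10}; g ≡ 0 at y ∈ {7}; common: ∅.
  x = 5: f ≡ 0 at y ∈ {7}; g ≡ 0 at y ∈ {2}; common: ∅.
  x = 6: f ≡ 0 at y ∈ {4}; g ≡ 0 at y ∈ {8}; common: ∅.
  x = 7: f ≡ 0 at y ∈ {1}; g ≡ 0 at y ∈ {3}; common: ∅.
  x = 8: f ≡ 0 at y ∈ {9}; g ≡ 0 at y ∈ {9}; common: {9}.
  x = 9: f ≡ 0 at y ∈ {6}; g ≡ 0 at y ∈ {4}; common: ∅.
  x = 10: f ≡ 0 at y ∈ {3}; g ≡ 0 at y ∈ {10}; common: ∅.
Collecting: common zeros = {(8, 9)}, so the count is 1.
Comparison with the Bézout bound: 1 ≤ 1 = deg(f)·deg(g), as expected for curves with no common component (the bound is attained).


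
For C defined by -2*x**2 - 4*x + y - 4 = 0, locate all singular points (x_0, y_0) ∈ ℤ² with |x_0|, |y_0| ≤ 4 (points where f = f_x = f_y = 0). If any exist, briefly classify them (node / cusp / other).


No singular points in the scanned grid; C is smooth there.

Compute partial derivatives:
  f_x = -4*x - 4.
  f_y = 1.
f_y = 1 is a nonzero constant, so f_y never vanishes: no point (x, y) can satisfy f = f_x = f_y = 0. In particular no (x, y) ∈ {−4, ..., 4}² is singular; the curve is smooth.


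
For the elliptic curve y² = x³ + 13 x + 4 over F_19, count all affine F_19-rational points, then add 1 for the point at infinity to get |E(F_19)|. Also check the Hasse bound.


Affine points = {(0, 2), (0, 17), (2, 0), (4, 5), (4, 14), (5, 2), (5, 17), (7, 1), (7, 18), (12, 8), (12, 11), (14, 2), (14, 17), (18, 3), (18, 16)}; affine count = 15; |E(F_19)| = 16.

Discriminant check: Δ ∝ 4a³ + 27b² = 4·13³ + 27·4² = 4·2197 + 27·16 ≡ 5 (mod 19). Nonzero ⇒ E is nonsingular.
For each x ∈ F_19, compute rhs = x³ + 13·x + 4 mod 19, then count y ∈ F_19 with y² ≡ rhs.
  x = 0: rhs = 4, matching y values: 2, 17 (2 points).
  x = 1: rhs = 18, matching y values: none (0 points).
  x = 2: rhs = 0, matching y values: 0 (1 points).
  x = 3: rhs = 13, matching y values: none (0 points).
  x = 4: rhs = 6, matching y values: 5, 14 (2 points).
  x = 5: rhs = 4, matching y values: 2, 17 (2 points).
  x = 6: rhs = 13, matching y values: none (0 points).
  x = 7: rhs = 1, matching y values: 1, 18 (2 points).
  x = 8: rhs = 12, matching y values: none (0 points).
  x = 9: rhs = 14, matching y values: none (0 points).
  x = 10: rhs = 13, matching y values: none (0 points).
  x = 11: rhs = 15, matching y values: none (0 points).
  x = 12: rhs = 7, matching y values: 8, 11 (2 points).
  x = 13: rhs = 14, matching y values: none (0 points).
  x = 14: rhs = 4, matching y values: 2, 17 (2 points).
  x = 15: rhs = 2, matching y values: none (0 points).
  x = 16: rhs = 14, matching y values: none (0 points).
  x = 17: rhs = 8, matching y values: none (0 points).
  x = 18: rhs = 9, matching y values: 3, 16 (2 points).
Total affine count: 15.
Full point count |E(F_19)| = 15 + 1 = 16.
Hasse bound: |16 − (19+1)| = |-4| = 4 ≤ 2√19 ≈ 8.7178 ✓.


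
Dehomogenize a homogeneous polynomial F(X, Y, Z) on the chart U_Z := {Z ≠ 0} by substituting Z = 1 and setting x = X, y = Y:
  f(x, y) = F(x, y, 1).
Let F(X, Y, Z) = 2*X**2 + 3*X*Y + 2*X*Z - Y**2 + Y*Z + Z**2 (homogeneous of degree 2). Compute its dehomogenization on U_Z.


f(x, y) = 2*x**2 + 3*x*y + 2*x - y**2 + y + 1

On U_Z we set Z = 1. Each monomial c·X^i·Y^j·Z^k in F becomes c·x^i·y^j·1^k = c·x^i·y^j.
Substituting Z = 1: F(X, Y, 1) = 2*x**2 + 3*x*y + 2*x - y**2 + y + 1.
Note: deg(f) ≤ deg(F) = 2; strict inequality happens when F is divisible by Z (lost terms).


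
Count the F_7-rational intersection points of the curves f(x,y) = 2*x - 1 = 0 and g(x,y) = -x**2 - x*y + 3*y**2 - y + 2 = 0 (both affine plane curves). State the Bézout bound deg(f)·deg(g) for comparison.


Common zeros: {(4, 0), (4, 4)}; count = 2; Bézout bound = 2.

deg(f) = 1, deg(g) = 2, so Bézout bound = 2.
Scan x ∈ F_7. For each x, list the y ∈ F_7 with f(x, y) ≡ 0 and those with g(x, y) ≡ 0 (mod 7); the common zeros in that column are the intersection.
  x = 0: f ≡ 0 at y ∈ ∅; g ≡ 0 at y ∈ ∅; common: ∅.
  x = 1: f ≡ 0 at y ∈ ∅; g ≡ 0 at y ∈ ∅; common: ∅.
  x = 2: f ≡ 0 at y ∈ ∅; g ≡ 0 at y ∈ ∅; common: ∅.
  x = 3: f ≡ 0 at y ∈ ∅; g ≡ 0 at y ∈ {0, 6}; common: ∅.
  x = 4: f ≡ 0 at y ∈ {0, 1, 2, 3, 4, 5, 6}; g ≡ 0 at y ∈ {0, 4}; common: {0, 4}.
  x = 5: f ≡ 0 at y ∈ ∅; g ≡ 0 at y ∈ {3, 6}; common: ∅.
  x = 6: f ≡ 0 at y ∈ ∅; g ≡ 0 at y ∈ {3, 4}; common: ∅.
Collecting: common zeros = {(4, 0), (4, 4)}, so the count is 2.
Comparison with the Bézout bound: 2 ≤ 2 = deg(f)·deg(g), as expected for curves with no common component (the bound is attained).


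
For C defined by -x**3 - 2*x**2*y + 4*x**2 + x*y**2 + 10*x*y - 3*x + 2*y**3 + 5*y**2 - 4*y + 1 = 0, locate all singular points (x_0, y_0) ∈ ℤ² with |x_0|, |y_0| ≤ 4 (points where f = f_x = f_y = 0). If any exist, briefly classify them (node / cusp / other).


Singular points: {(2, -1)}; classification: cusp.

Compute partial derivatives:
  f_x = -3*x**2 - 4*x*y + 8*x + y**2 + 10*y - 3.
  f_y = -2*x**2 + 2*x*y + 10*x + 6*y**2 + 10*y - 4.
Scan x_0 ∈ {−4, ..., 4}. For each x_0, f_y(x_0, y) is a polynomial in y; find its integer roots y ∈ {−4, ..., 4}, then test f_x and f at those candidates.
  x = -4: f_y(-4, y) = 6*y**2 + 2*y - 76; no integer root y with |y| ≤ 4.
  x = -3: f_y(-3, y) = 6*y**2 + 4*y - 52; no integer root y with |y| ≤ 4.
  x = -2: f_y(-2, y) = 6*y**2 + 6*y - 32; no integer root y with |y| ≤ 4.
  x = -1: f_y(-1, y) = 6*y**2 + 8*y - 16; no integer root y with |y| ≤ 4.
  x = 0: f_y(0, y) = 6*y**2 + 10*y - 4; vanishes at y ∈ {-2}. (0, -2): f_x = -19 ≠ 0.
  x = 1: f_y(1, y) = 6*y**2 + 12*y + 4; no integer root y with |y| ≤ 4.
  x = 2: f_y(2, y) = 6*y**2 + 14*y + 8; vanishes at y ∈ {-1}. (2, -1): f_x = 0, f = 0 — SINGULAR.
  x = 3: f_y(3, y) = 6*y**2 + 16*y + 8; vanishes at y ∈ {-2}. (3, -2): f_x = 2 ≠ 0.
  x = 4: f_y(4, y) = 6*y**2 + 18*y + 4; no integer root y with |y| ≤ 4.
Only singular point on the grid: (2, -1).
Classify: substitute x = 2 + u, y = -1 + v and expand: f = -u**3 - 2*u**2*v + u*v**2 + 2*v**3 + v**2.
No constant or linear terms (consistent with a singular point). Quadratic part: v**2. Cubic part: -u**3 - 2*u**2*v + u*v**2 + 2*v**3.
The quadratic part v**2 is a perfect square, so there is a single (double) tangent line v = 0, i.e. y = -1. Restricting the cubic part to that line (v = 0) leaves -u**3 ≠ 0, so f is not divisible by v and the branch is v² ≈ u**3 to lowest order — this is a cusp.
Classification: cusp.


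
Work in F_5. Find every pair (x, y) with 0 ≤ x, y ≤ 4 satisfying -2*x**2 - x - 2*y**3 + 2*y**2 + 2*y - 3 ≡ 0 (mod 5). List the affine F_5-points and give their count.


Affine F_5-points: {(1, 2)}; count = 1.

For each of the 25 pairs (x, y) ∈ F_5², evaluate f(x, y) mod 5. Record the zeros.
  x = 0: [0↦2, 1↦4, 2↦3, 3↦2, 4↦4]  zeros at y ∈ ∅
  x = 1: [0↦4, 1↦1, 2↦0, 3↦4, 4↦1]  zeros at y ∈ {2}
  x = 2: [0↦2, 1↦4, 2↦3, 3↦2, 4↦4]  zeros at y ∈ ∅
  x = 3: [0↦1, 1↦3, 2↦2, 3↦1, 4↦3]  zeros at y ∈ ∅
  x = 4: [0↦1, 1↦3, 2↦2, 3↦1, 4↦3]  zeros at y ∈ ∅
Collecting zeros: affine points = {(1, 2)}.
Total count |C(F_5)_aff| = 1.


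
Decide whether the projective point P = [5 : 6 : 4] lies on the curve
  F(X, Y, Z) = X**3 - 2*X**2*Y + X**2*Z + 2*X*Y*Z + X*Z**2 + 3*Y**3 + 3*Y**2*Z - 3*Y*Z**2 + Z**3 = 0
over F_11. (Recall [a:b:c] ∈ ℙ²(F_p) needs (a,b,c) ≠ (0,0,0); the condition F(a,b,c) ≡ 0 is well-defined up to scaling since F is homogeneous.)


F(5,6,4) ≡ 1 (mod 11); P is NOT on the curve.

Evaluate F(5, 6, 4) term-by-term (mod 11).
  X**3 ↦ 1·125·1·1 = 125
  -2*X**2*Y ↦ -2·25·6·1 = -300
  X**2*Z ↦ 1·25·1·4 = 100
  2*X*Y*Z ↦ 2·5·6·4 = 240
  X*Z**2 ↦ 1·5·1·16 = 80
  3*Y**3 ↦ 3·1·216·1 = 648
  3*Y**2*Z ↦ 3·1·36·4 = 432
  -3*Y*Z**2 ↦ -3·1·6·16 = -288
  Z**3 ↦ 1·1·1·64 = 64
Sum: F(5, 6, 4) = (125) + (-300) + (100) + (240) + (80) + (648) + (432) + (-288) + (64) = 1101.
Reducing mod 11: 1101 ≡ 1 (mod 11).
Since F(a, b, c) ≡ 1 ≠ 0 (mod 11), P does NOT lie on the curve.


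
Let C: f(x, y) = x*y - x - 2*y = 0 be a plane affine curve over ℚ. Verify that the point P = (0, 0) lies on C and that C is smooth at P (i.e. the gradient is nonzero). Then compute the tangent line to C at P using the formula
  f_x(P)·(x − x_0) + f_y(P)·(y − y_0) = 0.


Tangent line at P: -x - 2*y = 0.

Step 1: f(0, 0) = 0, so P lies on C.
Step 2: partial derivatives
  f_x(x, y) = y - 1, f_y(x, y) = x - 2.
  f_x(P) = -1, f_y(P) = -2 (gradient nonzero, so P is smooth).
Step 3: tangent line at P: -1·(x − 0) + -2·(y − 0) = 0.
Expanding: -x - 2*y = 0.


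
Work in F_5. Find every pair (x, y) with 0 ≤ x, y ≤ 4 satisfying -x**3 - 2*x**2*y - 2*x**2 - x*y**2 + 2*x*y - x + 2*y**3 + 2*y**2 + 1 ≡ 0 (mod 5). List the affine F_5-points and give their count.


Affine F_5-points: {(0, 1), (0, 2), (1, 1), (1, 3), (2, 3), (2, 4), (4, 3)}; count = 7.

For each of the 25 pairs (x, y) ∈ F_5², evaluate f(x, y) mod 5. Record the zeros.
  x = 0: [0↦1, 1↦0, 2↦0, 3↦3, 4↦1]  zeros at y ∈ {1, 2}
  x = 1: [0↦2, 1↦0, 2↦2, 3↦0, 4↦1]  zeros at y ∈ {1, 3}
  x = 2: [0↦3, 1↦1, 2↦1, 3↦0, 4↦0]  zeros at y ∈ {3, 4}
  x = 3: [0↦3, 1↦2, 2↦1, 3↦2, 4↦2]  zeros at y ∈ ∅
  x = 4: [0↦1, 1↦2, 2↦1, 3↦0, 4↦1]  zeros at y ∈ {3}
Collecting zeros: affine points = {(0, 1), (0, 2), (1, 1), (1, 3), (2, 3), (2, 4), (4, 3)}.
Total count |C(F_5)_aff| = 7.


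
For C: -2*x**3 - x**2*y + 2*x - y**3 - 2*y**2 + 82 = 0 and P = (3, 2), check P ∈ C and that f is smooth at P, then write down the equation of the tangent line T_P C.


Tangent line at P: -64*x - 29*y + 250 = 0.

Step 1: f(3, 2) = 0, so P lies on C.
Step 2: partial derivatives
  f_x(x, y) = -6*x**2 - 2*x*y + 2, f_y(x, y) = -x**2 - 3*y**2 - 4*y.
  f_x(P) = -64, f_y(P) = -29 (gradient nonzero, so P is smooth).
Step 3: tangent line at P: -64·(x − 3) + -29·(y − 2) = 0.
Expanding: -64*x - 29*y + 250 = 0.


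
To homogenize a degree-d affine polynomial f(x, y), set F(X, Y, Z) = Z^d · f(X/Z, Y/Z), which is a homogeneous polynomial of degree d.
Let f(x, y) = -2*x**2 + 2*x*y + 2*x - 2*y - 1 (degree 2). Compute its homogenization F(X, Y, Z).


F(X, Y, Z) = -2*X**2 + 2*X*Y + 2*X*Z - 2*Y*Z - Z**2

deg(f) = 2.
Substitute x = X/Z, y = Y/Z into f, then multiply by Z^2.
  monomial -2·x^2·y^0 ↦ -2·X^2·Y^0·Z^0.
  monomial 2·x^1·y^1 ↦ 2·X^1·Y^1·Z^0.
  monomial 2·x^1·y^0 ↦ 2·X^1·Y^0·Z^1.
  monomial -2·x^0·y^1 ↦ -2·X^0·Y^1·Z^1.
  monomial -1·x^0·y^0 ↦ -1·X^0·Y^0·Z^2.
Collecting: F(X, Y, Z) = -2*X**2 + 2*X*Y + 2*X*Z - 2*Y*Z - Z**2.


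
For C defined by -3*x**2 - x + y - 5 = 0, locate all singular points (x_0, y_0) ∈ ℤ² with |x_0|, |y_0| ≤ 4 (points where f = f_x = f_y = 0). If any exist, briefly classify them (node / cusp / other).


No singular points in the scanned grid; C is smooth there.

Compute partial derivatives:
  f_x = -6*x - 1.
  f_y = 1.
f_y = 1 is a nonzero constant, so f_y never vanishes: no point (x, y) can satisfy f = f_x = f_y = 0. In particular no (x, y) ∈ {−4, ..., 4}² is singular; the curve is smooth.


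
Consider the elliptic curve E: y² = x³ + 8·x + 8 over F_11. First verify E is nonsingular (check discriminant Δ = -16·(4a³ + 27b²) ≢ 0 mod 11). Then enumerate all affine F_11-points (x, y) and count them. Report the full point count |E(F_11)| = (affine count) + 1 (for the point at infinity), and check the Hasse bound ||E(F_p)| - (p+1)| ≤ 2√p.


Affine points = {(3, 2), (3, 9), (4, 4), (4, 7), (7, 0), (8, 1), (8, 10)}; affine count = 7; |E(F_11)| = 8.

Discriminant check: Δ ∝ 4a³ + 27b² = 4·8³ + 27·8² = 4·512 + 27·64 ≡ 3 (mod 11). Nonzero ⇒ E is nonsingular.
For each x ∈ F_11, compute rhs = x³ + 8·x + 8 mod 11, then count y ∈ F_11 with y² ≡ rhs.
  x = 0: rhs = 8, matching y values: none (0 points).
  x = 1: rhs = 6, matching y values: none (0 points).
  x = 2: rhs = 10, matching y values: none (0 points).
  x = 3: rhs = 4, matching y values: 2, 9 (2 points).
  x = 4: rhs = 5, matching y values: 4, 7 (2 points).
  x = 5: rhs = 8, matching y values: none (0 points).
  x = 6: rhs = 8, matching y values: none (0 points).
  x = 7: rhs = 0, matching y values: 0 (1 points).
  x = 8: rhs = 1, matching y values: 1, 10 (2 points).
  x = 9: rhs = 6, matching y values: none (0 points).
  x = 10: rhs = 10, matching y values: none (0 points).
Total affine count: 7.
Full point count |E(F_11)| = 7 + 1 = 8.
Hasse bound: |8 − (11+1)| = |-4| = 4 ≤ 2√11 ≈ 6.6332 ✓.


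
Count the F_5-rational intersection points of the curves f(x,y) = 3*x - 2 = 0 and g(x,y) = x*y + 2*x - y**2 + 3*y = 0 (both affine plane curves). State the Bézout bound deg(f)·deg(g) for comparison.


Common zeros: {(4, 3), (4, 4)}; count = 2; Bézout bound = 2.

deg(f) = 1, deg(g) = 2, so Bézout bound = 2.
Scan x ∈ F_5. For each x, list the y ∈ F_5 with f(x, y) ≡ 0 and those with g(x, y) ≡ 0 (mod 5); the common zeros in that column are the intersection.
  x = 0: f ≡ 0 at y ∈ ∅; g ≡ 0 at y ∈ {0, 3}; common: ∅.
  x = 1: f ≡ 0 at y ∈ ∅; g ≡ 0 at y ∈ {1, 3}; common: ∅.
  x = 2: f ≡ 0 at y ∈ ∅; g ≡ 0 at y ∈ {2, 3}; common: ∅.
  x = 3: f ≡ 0 at y ∈ ∅; g ≡ 0 at y ∈ {3}; common: ∅.
  x = 4: f ≡ 0 at y ∈ {0, 1, 2, 3, 4}; g ≡ 0 at y ∈ {3, 4}; common: {3, 4}.
Collecting: common zeros = {(4, 3), (4, 4)}, so the count is 2.
Comparison with the Bézout bound: 2 ≤ 2 = deg(f)·deg(g), as expected for curves with no common component (the bound is attained).


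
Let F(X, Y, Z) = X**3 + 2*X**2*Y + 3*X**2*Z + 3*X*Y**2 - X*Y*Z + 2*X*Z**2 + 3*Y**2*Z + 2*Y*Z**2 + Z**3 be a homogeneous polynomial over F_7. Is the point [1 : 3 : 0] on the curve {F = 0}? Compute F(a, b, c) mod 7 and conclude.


F(1,3,0) ≡ 6 (mod 7); P is NOT on the curve.

Evaluate F(1, 3, 0) term-by-term (mod 7).
  X**3 ↦ 1·1·1·1 = 1
  2*X**2*Y ↦ 2·1·3·1 = 6
  3*X**2*Z ↦ 3·1·1·0 = 0
  3*X*Y**2 ↦ 3·1·9·1 = 27
  -X*Y*Z ↦ -1·1·3·0 = 0
  2*X*Z**2 ↦ 2·1·1·0 = 0
  3*Y**2*Z ↦ 3·1·9·0 = 0
  2*Y*Z**2 ↦ 2·1·3·0 = 0
  Z**3 ↦ 1·1·1·0 = 0
Sum: F(1, 3, 0) = (1) + (6) + (0) + (27) + (0) + (0) + (0) + (0) + (0) = 34.
Reducing mod 7: 34 ≡ 6 (mod 7).
Since F(a, b, c) ≡ 6 ≠ 0 (mod 7), P does NOT lie on the curve.


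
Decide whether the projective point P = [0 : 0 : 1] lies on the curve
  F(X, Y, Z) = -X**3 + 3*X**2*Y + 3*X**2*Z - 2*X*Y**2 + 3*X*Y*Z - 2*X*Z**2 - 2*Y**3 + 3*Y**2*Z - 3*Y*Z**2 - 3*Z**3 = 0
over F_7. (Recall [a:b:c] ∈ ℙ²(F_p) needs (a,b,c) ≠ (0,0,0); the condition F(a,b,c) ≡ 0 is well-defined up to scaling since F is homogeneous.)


F(0,0,1) ≡ 4 (mod 7); P is NOT on the curve.

Evaluate F(0, 0, 1) term-by-term (mod 7).
  -X**3 ↦ -1·0·1·1 = 0
  3*X**2*Y ↦ 3·0·0·1 = 0
  3*X**2*Z ↦ 3·0·1·1 = 0
  -2*X*Y**2 ↦ -2·0·0·1 = 0
  3*X*Y*Z ↦ 3·0·0·1 = 0
  -2*X*Z**2 ↦ -2·0·1·1 = 0
  -2*Y**3 ↦ -2·1·0·1 = 0
  3*Y**2*Z ↦ 3·1·0·1 = 0
  -3*Y*Z**2 ↦ -3·1·0·1 = 0
  -3*Z**3 ↦ -3·1·1·1 = -3
Sum: F(0, 0, 1) = (0) + (0) + (0) + (0) + (0) + (0) + (0) + (0) + (0) + (-3) = -3.
Reducing mod 7: -3 ≡ 4 (mod 7).
Since F(a, b, c) ≡ 4 ≠ 0 (mod 7), P does NOT lie on the curve.


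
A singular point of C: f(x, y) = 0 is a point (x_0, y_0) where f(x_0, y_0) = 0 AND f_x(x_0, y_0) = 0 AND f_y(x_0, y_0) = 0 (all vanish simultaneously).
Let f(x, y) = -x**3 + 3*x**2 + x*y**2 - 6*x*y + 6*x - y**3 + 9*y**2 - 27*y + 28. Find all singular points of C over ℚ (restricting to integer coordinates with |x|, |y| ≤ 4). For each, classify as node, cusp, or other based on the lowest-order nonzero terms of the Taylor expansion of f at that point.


Singular points: {(1, 3)}; classification: cusp.

Compute partial derivatives:
  f_x = -3*x**2 + 6*x + y**2 - 6*y + 6.
  f_y = 2*x*y - 6*x - 3*y**2 + 18*y - 27.
Scan x_0 ∈ {−4, ..., 4}. For each x_0, f_y(x_0, y) is a polynomial in y; find its integer roots y ∈ {−4, ..., 4}, then test f_x and f at those candidates.
  x = -4: f_y(-4, y) = -3*y**2 + 10*y - 3; vanishes at y ∈ {3}. (-4, 3): f_x = -75 ≠ 0.
  x = -3: f_y(-3, y) = -3*y**2 + 12*y - 9; vanishes at y ∈ {1, 3}. (-3, 1): f_x = -44 ≠ 0; (-3, 3): f_x = -48 ≠ 0.
  x = -2: f_y(-2, y) = -3*y**2 + 14*y - 15; vanishes at y ∈ {3}. (-2, 3): f_x = -27 ≠ 0.
  x = -1: f_y(-1, y) = -3*y**2 + 16*y - 21; vanishes at y ∈ {3}. (-1, 3): f_x = -12 ≠ 0.
  x = 0: f_y(0, y) = -3*y**2 + 18*y - 27; vanishes at y ∈ {3}. (0, 3): f_x = -3 ≠ 0.
  x = 1: f_y(1, y) = -3*y**2 + 20*y - 33; vanishes at y ∈ {3}. (1, 3): f_x = 0, f = 0 — SINGULAR.
  x = 2: f_y(2, y) = -3*y**2 + 22*y - 39; vanishes at y ∈ {3}. (2, 3): f_x = -3 ≠ 0.
  x = 3: f_y(3, y) = -3*y**2 + 24*y - 45; vanishes at y ∈ {3}. (3, 3): f_x = -12 ≠ 0.
  x = 4: f_y(4, y) = -3*y**2 + 26*y - 51; vanishes at y ∈ {3}. (4, 3): f_x = -27 ≠ 0.
Only singular point on the grid: (1, 3).
Classify: substitute x = 1 + u, y = 3 + v and expand: f = -u**3 + u*v**2 - v**3 + v**2.
No constant or linear terms (consistent with a singular point). Quadratic part: v**2. Cubic part: -u**3 + u*v**2 - v**3.
The quadratic part v**2 is a perfect square, so there is a single (double) tangent line v = 0, i.e. y = 3. Restricting the cubic part to that line (v = 0) leaves -u**3 ≠ 0, so f is not divisible by v and the branch is v² ≈ u**3 to lowest order — this is a cusp.
Classification: cusp.


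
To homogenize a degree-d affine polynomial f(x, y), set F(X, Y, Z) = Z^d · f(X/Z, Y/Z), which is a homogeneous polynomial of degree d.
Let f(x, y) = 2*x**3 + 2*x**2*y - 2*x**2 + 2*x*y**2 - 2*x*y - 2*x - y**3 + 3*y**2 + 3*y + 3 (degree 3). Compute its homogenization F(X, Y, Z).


F(X, Y, Z) = 2*X**3 + 2*X**2*Y - 2*X**2*Z + 2*X*Y**2 - 2*X*Y*Z - 2*X*Z**2 - Y**3 + 3*Y**2*Z + 3*Y*Z**2 + 3*Z**3

deg(f) = 3.
Substitute x = X/Z, y = Y/Z into f, then multiply by Z^3.
  monomial 2·x^3·y^0 ↦ 2·X^3·Y^0·Z^0.
  monomial 2·x^2·y^1 ↦ 2·X^2·Y^1·Z^0.
  monomial -2·x^2·y^0 ↦ -2·X^2·Y^0·Z^1.
  monomial 2·x^1·y^2 ↦ 2·X^1·Y^2·Z^0.
  monomial -2·x^1·y^1 ↦ -2·X^1·Y^1·Z^1.
  monomial -2·x^1·y^0 ↦ -2·X^1·Y^0·Z^2.
  monomial -1·x^0·y^3 ↦ -1·X^0·Y^3·Z^0.
  monomial 3·x^0·y^2 ↦ 3·X^0·Y^2·Z^1.
  monomial 3·x^0·y^1 ↦ 3·X^0·Y^1·Z^2.
  monomial 3·x^0·y^0 ↦ 3·X^0·Y^0·Z^3.
Collecting: F(X, Y, Z) = 2*X**3 + 2*X**2*Y - 2*X**2*Z + 2*X*Y**2 - 2*X*Y*Z - 2*X*Z**2 - Y**3 + 3*Y**2*Z + 3*Y*Z**2 + 3*Z**3.


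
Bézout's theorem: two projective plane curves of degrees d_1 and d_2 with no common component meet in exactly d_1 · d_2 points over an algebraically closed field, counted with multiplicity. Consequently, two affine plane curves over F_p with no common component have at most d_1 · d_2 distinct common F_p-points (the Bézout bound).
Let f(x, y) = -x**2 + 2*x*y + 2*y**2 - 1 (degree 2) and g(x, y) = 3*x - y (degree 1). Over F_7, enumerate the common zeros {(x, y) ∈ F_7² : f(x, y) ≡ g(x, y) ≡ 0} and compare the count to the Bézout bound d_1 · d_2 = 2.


Common zeros: {(2, 6), (5, 1)}; count = 2; Bézout bound = 2.

deg(f) = 2, deg(g) = 1, so Bézout bound = 2.
Scan x ∈ F_7. For each x, list the y ∈ F_7 with f(x, y) ≡ 0 and those with g(x, y) ≡ 0 (mod 7); the common zeros in that column are the intersection.
  x = 0: f ≡ 0 at y ∈ {2, 5}; g ≡ 0 at y ∈ {0}; common: ∅.
  x = 1: f ≡ 0 at y ∈ ∅; g ≡ 0 at y ∈ {3}; common: ∅.
  x = 2: f ≡ 0 at y ∈ {6}; g ≡ 0 at y ∈ {6}; common: {6}.
  x = 3: f ≡ 0 at y ∈ {5, 6}; g ≡ 0 at y ∈ {2}; common: ∅.
  x = 4: f ≡ 0 at y ∈ {1, 2}; g ≡ 0 at y ∈ {5}; common: ∅.
  x = 5: f ≡ 0 at y ∈ {1}; g ≡ 0 at y ∈ {1}; common: {1}.
  x = 6: f ≡ 0 at y ∈ ∅; g ≡ 0 at y ∈ {4}; common: ∅.
Collecting: common zeros = {(2, 6), (5, 1)}, so the count is 2.
Comparison with the Bézout bound: 2 ≤ 2 = deg(f)·deg(g), as expected for curves with no common component (the bound is attained).


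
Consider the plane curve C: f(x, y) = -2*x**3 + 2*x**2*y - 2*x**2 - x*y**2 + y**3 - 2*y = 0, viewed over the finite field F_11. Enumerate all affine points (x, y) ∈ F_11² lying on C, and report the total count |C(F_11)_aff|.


Affine F_11-points: {(0, 0), (1, 2), (1, 4), (1, 6), (2, 10), (3, 2), (3, 6), (7, 9), (8, 2), (8, 7), (8, 10), (10, 0), (10, 10)}; count = 13.

For each of the 121 pairs (x, y) ∈ F_11², evaluate f(x, y) mod 11. Record the zeros.
  x = 0: [0↦0, 1↦10, 2↦4, 3↦10, 4↦1, 5↦5, 6↦6, 7↦10, 8↦1, 9↦7, 10↦1]  zeros at y ∈ {0}
  x = 1: [0↦7, 1↦7, 2↦0, 3↦3, 4↦0, 5↦8, 6↦0, 7↦4, 8↦4, 9↦6, 10↦5]  zeros at y ∈ {2, 4, 6}
  x = 2: [0↦9, 1↦3, 2↦10, 3↦3, 4↦10, 5↦4, 6↦2, 7↦10, 8↦1, 9↦3, 10↦0]  zeros at y ∈ {10}
  x = 3: [0↦5, 1↦8, 2↦0, 3↦9, 4↦8, 5↦3, 6↦0, 7↦5, 8↦2, 9↦8, 10↦7]  zeros at y ∈ {2, 6}
  x = 4: [0↦5, 1↦10, 2↦2, 3↦9, 4↦4, 5↦4, 6↦4, 7↦10, 8↦6, 9↦9, 10↦3]  zeros at y ∈ ∅
  x = 5: [0↦8, 1↦8, 2↦4, 3↦2, 4↦8, 5↦6, 6↦2, 7↦2, 8↦1, 9↦5, 10↦9]  zeros at y ∈ ∅
  x = 6: [0↦2, 1↦1, 2↦5, 3↦9, 4↦8, 5↦8, 6↦4, 7↦2, 8↦8, 9↦6, 10↦2]  zeros at y ∈ ∅
  x = 7: [0↦8, 1↦10, 2↦4, 3↦7, 4↦3, 5↦9, 6↦9, 7↦9, 8↦4, 9↦0, 10↦3]  zeros at y ∈ {9}
  x = 8: [0↦3, 1↦1, 2↦0, 3↦6, 4↦3, 5↦8, 6↦5, 7↦0, 8↦10, 9↦8, 10↦0]  zeros at y ∈ {2, 7, 10}
  x = 9: [0↦8, 1↦6, 2↦3, 3↦5, 4↦7, 5↦4, 6↦2, 7↦7, 8↦3, 9↦7, 10↦3]  zeros at y ∈ ∅
  x = 10: [0↦0, 1↦2, 2↦1, 3↦3, 4↦3, 5↦7, 6↦10, 7↦7, 8↦4, 9↦7, 10↦0]  zeros at y ∈ {0, 10}
Collecting zeros: affine points = {(0, 0), (1, 2), (1, 4), (1, 6), (2, 10), (3, 2), (3, 6), (7, 9), (8, 2), (8, 7), (8, 10), (10, 0), (10, 10)}.
Total count |C(F_11)_aff| = 13.


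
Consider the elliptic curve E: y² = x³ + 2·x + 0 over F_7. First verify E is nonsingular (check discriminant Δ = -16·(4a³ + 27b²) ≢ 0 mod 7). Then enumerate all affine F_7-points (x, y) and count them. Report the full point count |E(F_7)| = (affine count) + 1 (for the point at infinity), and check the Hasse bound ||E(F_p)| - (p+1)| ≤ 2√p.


Affine points = {(0, 0), (4, 3), (4, 4), (5, 3), (5, 4), (6, 2), (6, 5)}; affine count = 7; |E(F_7)| = 8.

Discriminant check: Δ ∝ 4a³ + 27b² = 4·2³ + 27·0² = 4·8 + 27·0 ≡ 4 (mod 7). Nonzero ⇒ E is nonsingular.
For each x ∈ F_7, compute rhs = x³ + 2·x + 0 mod 7, then count y ∈ F_7 with y² ≡ rhs.
  x = 0: rhs = 0, matching y values: 0 (1 points).
  x = 1: rhs = 3, matching y values: none (0 points).
  x = 2: rhs = 5, matching y values: none (0 points).
  x = 3: rhs = 5, matching y values: none (0 points).
  x = 4: rhs = 2, matching y values: 3, 4 (2 points).
  x = 5: rhs = 2, matching y values: 3, 4 (2 points).
  x = 6: rhs = 4, matching y values: 2, 5 (2 points).
Total affine count: 7.
Full point count |E(F_7)| = 7 + 1 = 8.
Hasse bound: |8 − (7+1)| = |0| = 0 ≤ 2√7 ≈ 5.2915 ✓.


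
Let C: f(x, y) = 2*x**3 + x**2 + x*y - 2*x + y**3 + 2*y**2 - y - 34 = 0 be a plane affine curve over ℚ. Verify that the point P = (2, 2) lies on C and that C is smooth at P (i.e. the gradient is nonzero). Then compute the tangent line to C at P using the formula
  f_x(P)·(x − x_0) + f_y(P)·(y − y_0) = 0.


Tangent line at P: 28*x + 21*y - 98 = 0.

Step 1: f(2, 2) = 0, so P lies on C.
Step 2: partial derivatives
  f_x(x, y) = 6*x**2 + 2*x + y - 2, f_y(x, y) = x + 3*y**2 + 4*y - 1.
  f_x(P) = 28, f_y(P) = 21 (gradient nonzero, so P is smooth).
Step 3: tangent line at P: 28·(x − 2) + 21·(y − 2) = 0.
Expanding: 28*x + 21*y - 98 = 0.


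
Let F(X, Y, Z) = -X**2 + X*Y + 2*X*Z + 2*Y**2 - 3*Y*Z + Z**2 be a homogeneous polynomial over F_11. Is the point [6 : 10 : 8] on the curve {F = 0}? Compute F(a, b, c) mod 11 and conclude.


F(6,10,8) ≡ 1 (mod 11); P is NOT on the curve.

Evaluate F(6, 10, 8) term-by-term (mod 11).
  -X**2 ↦ -1·36·1·1 = -36
  X*Y ↦ 1·6·10·1 = 60
  2*X*Z ↦ 2·6·1·8 = 96
  2*Y**2 ↦ 2·1·100·1 = 200
  -3*Y*Z ↦ -3·1·10·8 = -240
  Z**2 ↦ 1·1·1·64 = 64
Sum: F(6, 10, 8) = (-36) + (60) + (96) + (200) + (-240) + (64) = 144.
Reducing mod 11: 144 ≡ 1 (mod 11).
Since F(a, b, c) ≡ 1 ≠ 0 (mod 11), P does NOT lie on the curve.


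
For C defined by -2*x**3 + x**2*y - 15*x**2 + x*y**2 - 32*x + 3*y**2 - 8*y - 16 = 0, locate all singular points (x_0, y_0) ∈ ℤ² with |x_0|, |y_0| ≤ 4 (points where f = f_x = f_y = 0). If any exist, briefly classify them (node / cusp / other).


Singular points: {(-2, 2)}; classification: node.

Compute partial derivatives:
  f_x = -6*x**2 + 2*x*y - 30*x + y**2 - 32.
  f_y = x**2 + 2*x*y + 6*y - 8.
Scan x_0 ∈ {−4, ..., 4}. For each x_0, f_y(x_0, y) is a polynomial in y; find its integer roots y ∈ {−4, ..., 4}, then test f_x and f at those candidates.
  x = -4: f_y(-4, y) = 8 - 2*y; vanishes at y ∈ {4}. (-4, 4): f_x = -24 ≠ 0.
  x = -3: f_y(-3, y) = 1; no integer root y with |y| ≤ 4.
  x = -2: f_y(-2, y) = 2*y - 4; vanishes at y ∈ {2}. (-2, 2): f_x = 0, f = 0 — SINGULAR.
  x = -1: f_y(-1, y) = 4*y - 7; no integer root y with |y| ≤ 4.
  x = 0: f_y(0, y) = 6*y - 8; no integer root y with |y| ≤ 4.
  x = 1: f_y(1, y) = 8*y - 7; no integer root y with |y| ≤ 4.
  x = 2: f_y(2, y) = 10*y - 4; no integer root y with |y| ≤ 4.
  x = 3: f_y(3, y) = 12*y + 1; no integer root y with |y| ≤ 4.
  x = 4: f_y(4, y) = 14*y + 8; no integer root y with |y| ≤ 4.
Only singular point on the grid: (-2, 2).
Classify: substitute x = -2 + u, y = 2 + v and expand: f = -2*u**3 + u**2*v - u**2 + u*v**2 + v**2.
No constant or linear terms (consistent with a singular point). Quadratic part: -u**2 + v**2. Cubic part: -2*u**3 + u**2*v + u*v**2.
The quadratic part v**2 - u**2 = (v − u)(v + u) splits into two distinct linear factors, so there are two distinct tangent lines y − 2 = ±(x − -2) — this is a node (ordinary double point).
Classification: node.


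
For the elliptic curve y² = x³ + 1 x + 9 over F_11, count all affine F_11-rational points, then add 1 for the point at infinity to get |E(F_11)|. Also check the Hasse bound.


Affine points = {(0, 3), (0, 8), (1, 0), (4, 0), (6, 0), (8, 1), (8, 10)}; affine count = 7; |E(F_11)| = 8.

Discriminant check: Δ ∝ 4a³ + 27b² = 4·1³ + 27·9² = 4·1 + 27·81 ≡ 2 (mod 11). Nonzero ⇒ E is nonsingular.
For each x ∈ F_11, compute rhs = x³ + 1·x + 9 mod 11, then count y ∈ F_11 with y² ≡ rhs.
  x = 0: rhs = 9, matching y values: 3, 8 (2 points).
  x = 1: rhs = 0, matching y values: 0 (1 points).
  x = 2: rhs = 8, matching y values: none (0 points).
  x = 3: rhs = 6, matching y values: none (0 points).
  x = 4: rhs = 0, matching y values: 0 (1 points).
  x = 5: rhs = 7, matching y values: none (0 points).
  x = 6: rhs = 0, matching y values: 0 (1 points).
  x = 7: rhs = 7, matching y values: none (0 points).
  x = 8: rhs = 1, matching y values: 1, 10 (2 points).
  x = 9: rhs = 10, matching y values: none (0 points).
  x = 10: rhs = 7, matching y values: none (0 points).
Total affine count: 7.
Full point count |E(F_11)| = 7 + 1 = 8.
Hasse bound: |8 − (11+1)| = |-4| = 4 ≤ 2√11 ≈ 6.6332 ✓.


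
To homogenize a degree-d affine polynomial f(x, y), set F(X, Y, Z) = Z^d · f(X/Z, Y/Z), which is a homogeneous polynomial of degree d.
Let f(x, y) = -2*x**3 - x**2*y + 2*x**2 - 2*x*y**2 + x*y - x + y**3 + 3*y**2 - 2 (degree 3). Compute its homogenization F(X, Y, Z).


F(X, Y, Z) = -2*X**3 - X**2*Y + 2*X**2*Z - 2*X*Y**2 + X*Y*Z - X*Z**2 + Y**3 + 3*Y**2*Z - 2*Z**3

deg(f) = 3.
Substitute x = X/Z, y = Y/Z into f, then multiply by Z^3.
  monomial -2·x^3·y^0 ↦ -2·X^3·Y^0·Z^0.
  monomial -1·x^2·y^1 ↦ -1·X^2·Y^1·Z^0.
  monomial 2·x^2·y^0 ↦ 2·X^2·Y^0·Z^1.
  monomial -2·x^1·y^2 ↦ -2·X^1·Y^2·Z^0.
  monomial 1·x^1·y^1 ↦ 1·X^1·Y^1·Z^1.
  monomial -1·x^1·y^0 ↦ -1·X^1·Y^0·Z^2.
  monomial 1·x^0·y^3 ↦ 1·X^0·Y^3·Z^0.
  monomial 3·x^0·y^2 ↦ 3·X^0·Y^2·Z^1.
  monomial -2·x^0·y^0 ↦ -2·X^0·Y^0·Z^3.
Collecting: F(X, Y, Z) = -2*X**3 - X**2*Y + 2*X**2*Z - 2*X*Y**2 + X*Y*Z - X*Z**2 + Y**3 + 3*Y**2*Z - 2*Z**3.


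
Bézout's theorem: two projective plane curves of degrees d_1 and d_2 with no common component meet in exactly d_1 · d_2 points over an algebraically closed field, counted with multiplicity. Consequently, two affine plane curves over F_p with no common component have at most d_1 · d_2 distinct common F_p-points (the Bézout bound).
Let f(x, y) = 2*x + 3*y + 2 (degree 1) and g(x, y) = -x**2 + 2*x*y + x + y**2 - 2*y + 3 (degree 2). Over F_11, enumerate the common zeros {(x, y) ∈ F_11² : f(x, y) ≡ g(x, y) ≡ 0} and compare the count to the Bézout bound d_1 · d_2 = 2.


Common zeros: {(5, 7), (7, 2)}; count = 2; Bézout bound = 2.

deg(f) = 1, deg(g) = 2, so Bézout bound = 2.
Scan x ∈ F_11. For each x, list the y ∈ F_11 with f(x, y) ≡ 0 and those with g(x, y) ≡ 0 (mod 11); the common zeros in that column are the intersection.
  x = 0: f ≡ 0 at y ∈ {3}; g ≡ 0 at y ∈ {4, 9}; common: ∅.
  x = 1: f ≡ 0 at y ∈ {6}; g ≡ 0 at y ∈ ∅; common: ∅.
  x = 2: f ≡ 0 at y ∈ {9}; g ≡ 0 at y ∈ {10}; common: ∅.
  x = 3: f ≡ 0 at y ∈ {1}; g ≡ 0 at y ∈ ∅; common: ∅.
  x = 4: f ≡ 0 at y ∈ {4}; g ≡ 0 at y ∈ ∅; common: ∅.
  x = 5: f ≡ 0 at y ∈ {7}; g ≡ 0 at y ∈ {7}; common: {7}.
  x = 6: f ≡ 0 at y ∈ {10}; g ≡ 0 at y ∈ ∅; common: ∅.
  x = 7: f ≡ 0 at y ∈ {2}; g ≡ 0 at y ∈ {2, 8}; common: {2}.
  x = 8: f ≡ 0 at y ∈ {5}; g ≡ 0 at y ∈ {9, 10}; common: ∅.
  x = 9: f ≡ 0 at y ∈ {8}; g ≡ 0 at y ∈ {2, 4}; common: ∅.
  x = 10: f ≡ 0 at y ∈ {0}; g ≡ 0 at y ∈ {7, 8}; common: ∅.
Collecting: common zeros = {(5, 7), (7, 2)}, so the count is 2.
Comparison with the Bézout bound: 2 ≤ 2 = deg(f)·deg(g), as expected for curves with no common component (the bound is attained).


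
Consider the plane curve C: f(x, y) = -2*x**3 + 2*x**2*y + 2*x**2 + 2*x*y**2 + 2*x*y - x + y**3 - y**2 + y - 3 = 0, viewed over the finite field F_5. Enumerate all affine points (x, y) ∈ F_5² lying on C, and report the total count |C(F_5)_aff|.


Affine F_5-points: {(2, 3), (3, 3), (4, 2), (4, 3)}; count = 4.

For each of the 25 pairs (x, y) ∈ F_5², evaluate f(x, y) mod 5. Record the zeros.
  x = 0: [0↦2, 1↦3, 2↦3, 3↦3, 4↦4]  zeros at y ∈ ∅
  x = 1: [0↦1, 1↦3, 2↦3, 3↦2, 4↦1]  zeros at y ∈ ∅
  x = 2: [0↦2, 1↦4, 2↦3, 3↦0, 4↦1]  zeros at y ∈ {3}
  x = 3: [0↦3, 1↦4, 2↦1, 3↦0, 4↦2]  zeros at y ∈ {3}
  x = 4: [0↦2, 1↦1, 2↦0, 3↦0, 4↦2]  zeros at y ∈ {2, 3}
Collecting zeros: affine points = {(2, 3), (3, 3), (4, 2), (4, 3)}.
Total count |C(F_5)_aff| = 4.


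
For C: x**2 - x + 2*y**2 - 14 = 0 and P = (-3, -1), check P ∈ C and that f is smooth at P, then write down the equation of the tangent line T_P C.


Tangent line at P: -7*x - 4*y - 25 = 0.

Step 1: f(-3, -1) = 0, so P lies on C.
Step 2: partial derivatives
  f_x(x, y) = 2*x - 1, f_y(x, y) = 4*y.
  f_x(P) = -7, f_y(P) = -4 (gradient nonzero, so P is smooth).
Step 3: tangent line at P: -7·(x − -3) + -4·(y − -1) = 0.
Expanding: -7*x - 4*y - 25 = 0.


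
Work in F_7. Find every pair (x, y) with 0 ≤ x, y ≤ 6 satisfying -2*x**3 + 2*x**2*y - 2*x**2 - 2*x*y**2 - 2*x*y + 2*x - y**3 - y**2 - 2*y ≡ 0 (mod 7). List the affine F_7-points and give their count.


Affine F_7-points: {(0, 0), (0, 3), (3, 3), (4, 1), (4, 5), (4, 6), (5, 2), (5, 4), (6, 1), (6, 3), (6, 4)}; count = 11.

For each of the 49 pairs (x, y) ∈ F_7², evaluate f(x, y) mod 7. Record the zeros.
  x = 0: [0↦0, 1↦3, 2↦5, 3↦0, 4↦3, 5↦1, 6↦2]  zeros at y ∈ {0, 3}
  x = 1: [0↦5, 1↦6, 2↦2, 3↦1, 4↦4, 5↦5, 6↦5]  zeros at y ∈ ∅
  x = 2: [0↦1, 1↦4, 2↦5, 3↦5, 4↦5, 5↦6, 6↦2]  zeros at y ∈ ∅
  x = 3: [0↦4, 1↦6, 2↦2, 3↦0, 4↦1, 5↦6, 6↦2]  zeros at y ∈ {3}
  x = 4: [0↦2, 1↦0, 2↦2, 3↦2, 4↦1, 5↦0, 6↦0]  zeros at y ∈ {1, 5, 6}
  x = 5: [0↦4, 1↦2, 2↦0, 3↦6, 4↦0, 5↦4, 6↦5]  zeros at y ∈ {2, 4}
  x = 6: [0↦5, 1↦0, 2↦5, 3↦0, 4↦0, 5↦6, 6↦5]  zeros at y ∈ {1, 3, 4}
Collecting zeros: affine points = {(0, 0), (0, 3), (3, 3), (4, 1), (4, 5), (4, 6), (5, 2), (5, 4), (6, 1), (6, 3), (6, 4)}.
Total count |C(F_7)_aff| = 11.


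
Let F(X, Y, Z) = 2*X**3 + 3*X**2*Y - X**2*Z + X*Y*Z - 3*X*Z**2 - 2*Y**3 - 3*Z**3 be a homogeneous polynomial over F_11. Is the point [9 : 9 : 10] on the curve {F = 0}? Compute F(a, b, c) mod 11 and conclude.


F(9,9,10) ≡ 7 (mod 11); P is NOT on the curve.

Evaluate F(9, 9, 10) term-by-term (mod 11).
  2*X**3 ↦ 2·729·1·1 = 1458
  3*X**2*Y ↦ 3·81·9·1 = 2187
  -X**2*Z ↦ -1·81·1·10 = -810
  X*Y*Z ↦ 1·9·9·10 = 810
  -3*X*Z**2 ↦ -3·9·1·100 = -2700
  -2*Y**3 ↦ -2·1·729·1 = -1458
  -3*Z**3 ↦ -3·1·1·1000 = -3000
Sum: F(9, 9, 10) = (1458) + (2187) + (-810) + (810) + (-2700) + (-1458) + (-3000) = -3513.
Reducing mod 11: -3513 ≡ 7 (mod 11).
Since F(a, b, c) ≡ 7 ≠ 0 (mod 11), P does NOT lie on the curve.


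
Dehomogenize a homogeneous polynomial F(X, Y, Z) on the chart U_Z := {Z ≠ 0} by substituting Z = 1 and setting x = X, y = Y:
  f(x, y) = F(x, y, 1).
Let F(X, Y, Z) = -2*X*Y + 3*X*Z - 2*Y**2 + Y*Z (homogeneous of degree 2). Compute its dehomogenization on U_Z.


f(x, y) = -2*x*y + 3*x - 2*y**2 + y

On U_Z we set Z = 1. Each monomial c·X^i·Y^j·Z^k in F becomes c·x^i·y^j·1^k = c·x^i·y^j.
Substituting Z = 1: F(X, Y, 1) = -2*x*y + 3*x - 2*y**2 + y.
Note: deg(f) ≤ deg(F) = 2; strict inequality happens when F is divisible by Z (lost terms).


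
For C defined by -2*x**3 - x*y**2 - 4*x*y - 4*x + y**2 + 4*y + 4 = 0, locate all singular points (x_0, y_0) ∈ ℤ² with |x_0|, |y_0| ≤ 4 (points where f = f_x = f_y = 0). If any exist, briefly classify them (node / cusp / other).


Singular points: {(0, -2)}; classification: cusp.

Compute partial derivatives:
  f_x = -6*x**2 - y**2 - 4*y - 4.
  f_y = -2*x*y - 4*x + 2*y + 4.
Scan x_0 ∈ {−4, ..., 4}. For each x_0, f_y(x_0, y) is a polynomial in y; find its integer roots y ∈ {−4, ..., 4}, then test f_x and f at those candidates.
  x = -4: f_y(-4, y) = 10*y + 20; vanishes at y ∈ {-2}. (-4, -2): f_x = -96 ≠ 0.
  x = -3: f_y(-3, y) = 8*y + 16; vanishes at y ∈ {-2}. (-3, -2): f_x = -54 ≠ 0.
  x = -2: f_y(-2, y) = 6*y + 12; vanishes at y ∈ {-2}. (-2, -2): f_x = -24 ≠ 0.
  x = -1: f_y(-1, y) = 4*y + 8; vanishes at y ∈ {-2}. (-1, -2): f_x = -6 ≠ 0.
  x = 0: f_y(0, y) = 2*y + 4; vanishes at y ∈ {-2}. (0, -2): f_x = 0, f = 0 — SINGULAR.
  x = 1: f_y(1, y) = 0; vanishes at y ∈ {-4, -3, -2, -1, 0, 1, 2, 3, 4}. (1, -4): f_x = -10 ≠ 0; (1, -3): f_x = -7 ≠ 0; (1, -2): f_x = -6 ≠ 0; (1, -1): f_x = -7 ≠ 0; (1, 0): f_x = -10 ≠ 0; (1, 1): f_x = -15 ≠ 0; (1, 2): f_x = -22 ≠ 0; (1, 3): f_x = -31 ≠ 0; (1, 4): f_x = -42 ≠ 0.
  x = 2: f_y(2, y) = -2*y - 4; vanishes at y ∈ {-2}. (2, -2): f_x = -24 ≠ 0.
  x = 3: f_y(3, y) = -4*y - 8; vanishes at y ∈ {-2}. (3, -2): f_x = -54 ≠ 0.
  x = 4: f_y(4, y) = -6*y - 12; vanishes at y ∈ {-2}. (4, -2): f_x = -96 ≠ 0.
Only singular point on the grid: (0, -2).
Classify: substitute x = 0 + u, y = -2 + v and expand: f = -2*u**3 - u*v**2 + v**2.
No constant or linear terms (consistent with a singular point). Quadratic part: v**2. Cubic part: -2*u**3 - u*v**2.
The quadratic part v**2 is a perfect square, so there is a single (double) tangent line v = 0, i.e. y = -2. Restricting the cubic part to that line (v = 0) leaves -2*u**3 ≠ 0, so f is not divisible by v and the branch is v² ≈ 2*u**3 to lowest order — this is a cusp.
Classification: cusp.
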